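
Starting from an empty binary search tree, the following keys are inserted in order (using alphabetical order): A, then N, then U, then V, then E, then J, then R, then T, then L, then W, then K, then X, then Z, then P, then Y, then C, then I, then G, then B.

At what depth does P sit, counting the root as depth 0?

A: root
N: right child of A (depth 1)
U: right child of N (depth 2)
V: right child of U (depth 3)
E: left child of N (depth 2)
J: right child of E (depth 3)
R: left child of U (depth 3)
T: right child of R (depth 4)
L: right child of J (depth 4)
W: right child of V (depth 4)
K: left child of L (depth 5)
X: right child of W (depth 5)
Z: right child of X (depth 6)
P: left child of R (depth 4)
Y: left child of Z (depth 7)
C: left child of E (depth 3)
I: left child of J (depth 4)
G: left child of I (depth 5)
B: left child of C (depth 4)

Path to P: A → N → U → R → P, which is 4 edges.

4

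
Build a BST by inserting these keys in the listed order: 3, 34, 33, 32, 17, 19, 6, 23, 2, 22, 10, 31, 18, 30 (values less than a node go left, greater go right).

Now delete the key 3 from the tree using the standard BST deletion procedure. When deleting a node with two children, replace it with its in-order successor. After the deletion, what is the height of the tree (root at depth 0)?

8

Insert 3: tree is empty, so 3 becomes the root.
Insert 34: 34 > 3 → go right. Place as right child of 3.
Insert 33: 33 > 3 → go right; 33 < 34 → go left. Place as left child of 34.
Insert 32: 32 > 3 → go right; 32 < 34 → go left; 32 < 33 → go left. Place as left child of 33.
Insert 17: 17 > 3 → go right; 17 < 34 → go left; 17 < 33 → go left; 17 < 32 → go left. Place as left child of 32.
Insert 19: 19 > 3 → go right; 19 < 34 → go left; 19 < 33 → go left; 19 < 32 → go left; 19 > 17 → go right. Place as right child of 17.
Insert 6: 6 > 3 → go right; 6 < 34 → go left; 6 < 33 → go left; 6 < 32 → go left; 6 < 17 → go left. Place as left child of 17.
Insert 23: 23 > 3 → go right; 23 < 34 → go left; 23 < 33 → go left; 23 < 32 → go left; 23 > 17 → go right; 23 > 19 → go right. Place as right child of 19.
Insert 2: 2 < 3 → go left. Place as left child of 3.
Insert 22: 22 > 3 → go right; 22 < 34 → go left; 22 < 33 → go left; 22 < 32 → go left; 22 > 17 → go right; 22 > 19 → go right; 22 < 23 → go left. Place as left child of 23.
Insert 10: 10 > 3 → go right; 10 < 34 → go left; 10 < 33 → go left; 10 < 32 → go left; 10 < 17 → go left; 10 > 6 → go right. Place as right child of 6.
Insert 31: 31 > 3 → go right; 31 < 34 → go left; 31 < 33 → go left; 31 < 32 → go left; 31 > 17 → go right; 31 > 19 → go right; 31 > 23 → go right. Place as right child of 23.
Insert 18: 18 > 3 → go right; 18 < 34 → go left; 18 < 33 → go left; 18 < 32 → go left; 18 > 17 → go right; 18 < 19 → go left. Place as left child of 19.
Insert 30: 30 > 3 → go right; 30 < 34 → go left; 30 < 33 → go left; 30 < 32 → go left; 30 > 17 → go right; 30 > 19 → go right; 30 > 23 → go right; 30 < 31 → go left. Place as left child of 31.

Delete 3 (two children — replace with in-order successor).
After deletion, deepest node is 30 at depth 8.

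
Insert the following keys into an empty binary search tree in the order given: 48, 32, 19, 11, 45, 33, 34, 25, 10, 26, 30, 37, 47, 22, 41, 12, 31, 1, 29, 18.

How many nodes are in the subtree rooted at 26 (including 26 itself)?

48: root
32: left child of 48 (depth 1)
19: left child of 32 (depth 2)
11: left child of 19 (depth 3)
45: right child of 32 (depth 2)
33: left child of 45 (depth 3)
34: right child of 33 (depth 4)
25: right child of 19 (depth 3)
10: left child of 11 (depth 4)
26: right child of 25 (depth 4)
30: right child of 26 (depth 5)
37: right child of 34 (depth 5)
47: right child of 45 (depth 3)
22: left child of 25 (depth 4)
41: right child of 37 (depth 6)
12: right child of 11 (depth 4)
31: right child of 30 (depth 6)
1: left child of 10 (depth 5)
29: left child of 30 (depth 6)
18: right child of 12 (depth 5)

Subtree rooted at 26 contains: 26, 30, 29, 31 — 4 nodes.

4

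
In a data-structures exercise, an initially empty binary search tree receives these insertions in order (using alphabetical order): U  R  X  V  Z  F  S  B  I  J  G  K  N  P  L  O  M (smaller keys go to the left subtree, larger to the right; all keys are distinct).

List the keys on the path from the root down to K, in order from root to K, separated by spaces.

U R F I J K

U: root
R: left child of U (depth 1)
X: right child of U (depth 1)
V: left child of X (depth 2)
Z: right child of X (depth 2)
F: left child of R (depth 2)
S: right child of R (depth 2)
B: left child of F (depth 3)
I: right child of F (depth 3)
J: right child of I (depth 4)
G: left child of I (depth 4)
K: right child of J (depth 5)
N: right child of K (depth 6)
P: right child of N (depth 7)
L: left child of N (depth 7)
O: left child of P (depth 8)
M: right child of L (depth 8)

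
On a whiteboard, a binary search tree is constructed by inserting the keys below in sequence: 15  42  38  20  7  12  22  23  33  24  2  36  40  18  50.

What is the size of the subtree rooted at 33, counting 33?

3

Insert 15: tree is empty, so 15 becomes the root.
Insert 42: 42 > 15 → go right. Place as right child of 15.
Insert 38: 38 > 15 → go right; 38 < 42 → go left. Place as left child of 42.
Insert 20: 20 > 15 → go right; 20 < 42 → go left; 20 < 38 → go left. Place as left child of 38.
Insert 7: 7 < 15 → go left. Place as left child of 15.
Insert 12: 12 < 15 → go left; 12 > 7 → go right. Place as right child of 7.
Insert 22: 22 > 15 → go right; 22 < 42 → go left; 22 < 38 → go left; 22 > 20 → go right. Place as right child of 20.
Insert 23: 23 > 15 → go right; 23 < 42 → go left; 23 < 38 → go left; 23 > 20 → go right; 23 > 22 → go right. Place as right child of 22.
Insert 33: 33 > 15 → go right; 33 < 42 → go left; 33 < 38 → go left; 33 > 20 → go right; 33 > 22 → go right; 33 > 23 → go right. Place as right child of 23.
Insert 24: 24 > 15 → go right; 24 < 42 → go left; 24 < 38 → go left; 24 > 20 → go right; 24 > 22 → go right; 24 > 23 → go right; 24 < 33 → go left. Place as left child of 33.
Insert 2: 2 < 15 → go left; 2 < 7 → go left. Place as left child of 7.
Insert 36: 36 > 15 → go right; 36 < 42 → go left; 36 < 38 → go left; 36 > 20 → go right; 36 > 22 → go right; 36 > 23 → go right; 36 > 33 → go right. Place as right child of 33.
Insert 40: 40 > 15 → go right; 40 < 42 → go left; 40 > 38 → go right. Place as right child of 38.
Insert 18: 18 > 15 → go right; 18 < 42 → go left; 18 < 38 → go left; 18 < 20 → go left. Place as left child of 20.
Insert 50: 50 > 15 → go right; 50 > 42 → go right. Place as right child of 42.

Subtree rooted at 33 contains: 33, 24, 36 — 3 nodes.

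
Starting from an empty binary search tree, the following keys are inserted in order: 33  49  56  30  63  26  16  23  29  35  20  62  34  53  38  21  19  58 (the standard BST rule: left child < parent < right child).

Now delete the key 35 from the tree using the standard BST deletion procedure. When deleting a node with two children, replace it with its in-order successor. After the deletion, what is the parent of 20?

23

33: root
49: right child of 33 (depth 1)
56: right child of 49 (depth 2)
30: left child of 33 (depth 1)
63: right child of 56 (depth 3)
26: left child of 30 (depth 2)
16: left child of 26 (depth 3)
23: right child of 16 (depth 4)
29: right child of 26 (depth 3)
35: left child of 49 (depth 2)
20: left child of 23 (depth 5)
62: left child of 63 (depth 4)
34: left child of 35 (depth 3)
53: left child of 56 (depth 3)
38: right child of 35 (depth 3)
21: right child of 20 (depth 6)
19: left child of 20 (depth 6)
58: left child of 62 (depth 5)

Delete 35 (two children — replace with in-order successor).
After deletion, 20's parent is 23.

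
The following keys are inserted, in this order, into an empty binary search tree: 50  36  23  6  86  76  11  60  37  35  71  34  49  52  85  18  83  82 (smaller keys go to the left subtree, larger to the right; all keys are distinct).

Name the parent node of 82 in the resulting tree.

50: root
36: left child of 50 (depth 1)
23: left child of 36 (depth 2)
6: left child of 23 (depth 3)
86: right child of 50 (depth 1)
76: left child of 86 (depth 2)
11: right child of 6 (depth 4)
60: left child of 76 (depth 3)
37: right child of 36 (depth 2)
35: right child of 23 (depth 3)
71: right child of 60 (depth 4)
34: left child of 35 (depth 4)
49: right child of 37 (depth 3)
52: left child of 60 (depth 4)
85: right child of 76 (depth 3)
18: right child of 11 (depth 5)
83: left child of 85 (depth 4)
82: left child of 83 (depth 5)

83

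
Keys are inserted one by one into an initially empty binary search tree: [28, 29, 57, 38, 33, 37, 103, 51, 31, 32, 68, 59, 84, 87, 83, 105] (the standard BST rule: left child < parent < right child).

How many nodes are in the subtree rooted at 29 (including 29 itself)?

Insert 28: tree is empty, so 28 becomes the root.
Insert 29: 29 > 28 → go right. Place as right child of 28.
Insert 57: 57 > 28 → go right; 57 > 29 → go right. Place as right child of 29.
Insert 38: 38 > 28 → go right; 38 > 29 → go right; 38 < 57 → go left. Place as left child of 57.
Insert 33: 33 > 28 → go right; 33 > 29 → go right; 33 < 57 → go left; 33 < 38 → go left. Place as left child of 38.
Insert 37: 37 > 28 → go right; 37 > 29 → go right; 37 < 57 → go left; 37 < 38 → go left; 37 > 33 → go right. Place as right child of 33.
Insert 103: 103 > 28 → go right; 103 > 29 → go right; 103 > 57 → go right. Place as right child of 57.
Insert 51: 51 > 28 → go right; 51 > 29 → go right; 51 < 57 → go left; 51 > 38 → go right. Place as right child of 38.
Insert 31: 31 > 28 → go right; 31 > 29 → go right; 31 < 57 → go left; 31 < 38 → go left; 31 < 33 → go left. Place as left child of 33.
Insert 32: 32 > 28 → go right; 32 > 29 → go right; 32 < 57 → go left; 32 < 38 → go left; 32 < 33 → go left; 32 > 31 → go right. Place as right child of 31.
Insert 68: 68 > 28 → go right; 68 > 29 → go right; 68 > 57 → go right; 68 < 103 → go left. Place as left child of 103.
Insert 59: 59 > 28 → go right; 59 > 29 → go right; 59 > 57 → go right; 59 < 103 → go left; 59 < 68 → go left. Place as left child of 68.
Insert 84: 84 > 28 → go right; 84 > 29 → go right; 84 > 57 → go right; 84 < 103 → go left; 84 > 68 → go right. Place as right child of 68.
Insert 87: 87 > 28 → go right; 87 > 29 → go right; 87 > 57 → go right; 87 < 103 → go left; 87 > 68 → go right; 87 > 84 → go right. Place as right child of 84.
Insert 83: 83 > 28 → go right; 83 > 29 → go right; 83 > 57 → go right; 83 < 103 → go left; 83 > 68 → go right; 83 < 84 → go left. Place as left child of 84.
Insert 105: 105 > 28 → go right; 105 > 29 → go right; 105 > 57 → go right; 105 > 103 → go right. Place as right child of 103.

Subtree rooted at 29 contains: 29, 57, 38, 33, 31, 32, 37, 51, 103, 68, 59, 84, 83, 87, 105 — 15 nodes.

15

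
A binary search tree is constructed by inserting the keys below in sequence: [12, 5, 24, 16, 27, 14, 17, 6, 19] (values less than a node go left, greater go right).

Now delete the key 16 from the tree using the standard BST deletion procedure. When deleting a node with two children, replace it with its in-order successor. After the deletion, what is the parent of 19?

17

Insert 12: tree is empty, so 12 becomes the root.
Insert 5: 5 < 12 → go left. Place as left child of 12.
Insert 24: 24 > 12 → go right. Place as right child of 12.
Insert 16: 16 > 12 → go right; 16 < 24 → go left. Place as left child of 24.
Insert 27: 27 > 12 → go right; 27 > 24 → go right. Place as right child of 24.
Insert 14: 14 > 12 → go right; 14 < 24 → go left; 14 < 16 → go left. Place as left child of 16.
Insert 17: 17 > 12 → go right; 17 < 24 → go left; 17 > 16 → go right. Place as right child of 16.
Insert 6: 6 < 12 → go left; 6 > 5 → go right. Place as right child of 5.
Insert 19: 19 > 12 → go right; 19 < 24 → go left; 19 > 16 → go right; 19 > 17 → go right. Place as right child of 17.

Delete 16 (two children — replace with in-order successor).
After deletion, 19's parent is 17.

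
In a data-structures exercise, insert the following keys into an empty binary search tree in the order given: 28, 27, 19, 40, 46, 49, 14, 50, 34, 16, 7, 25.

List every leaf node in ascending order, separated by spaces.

7 16 25 34 50

28: root
27: left child of 28 (depth 1)
19: left child of 27 (depth 2)
40: right child of 28 (depth 1)
46: right child of 40 (depth 2)
49: right child of 46 (depth 3)
14: left child of 19 (depth 3)
50: right child of 49 (depth 4)
34: left child of 40 (depth 2)
16: right child of 14 (depth 4)
7: left child of 14 (depth 4)
25: right child of 19 (depth 3)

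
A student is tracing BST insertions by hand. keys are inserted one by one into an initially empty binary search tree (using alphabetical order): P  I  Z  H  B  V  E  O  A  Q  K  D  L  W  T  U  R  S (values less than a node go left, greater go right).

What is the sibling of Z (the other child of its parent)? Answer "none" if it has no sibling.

Insert P: tree is empty, so P becomes the root.
Insert I: I < P → go left. Place as left child of P.
Insert Z: Z > P → go right. Place as right child of P.
Insert H: H < P → go left; H < I → go left. Place as left child of I.
Insert B: B < P → go left; B < I → go left; B < H → go left. Place as left child of H.
Insert V: V > P → go right; V < Z → go left. Place as left child of Z.
Insert E: E < P → go left; E < I → go left; E < H → go left; E > B → go right. Place as right child of B.
Insert O: O < P → go left; O > I → go right. Place as right child of I.
Insert A: A < P → go left; A < I → go left; A < H → go left; A < B → go left. Place as left child of B.
Insert Q: Q > P → go right; Q < Z → go left; Q < V → go left. Place as left child of V.
Insert K: K < P → go left; K > I → go right; K < O → go left. Place as left child of O.
Insert D: D < P → go left; D < I → go left; D < H → go left; D > B → go right; D < E → go left. Place as left child of E.
Insert L: L < P → go left; L > I → go right; L < O → go left; L > K → go right. Place as right child of K.
Insert W: W > P → go right; W < Z → go left; W > V → go right. Place as right child of V.
Insert T: T > P → go right; T < Z → go left; T < V → go left; T > Q → go right. Place as right child of Q.
Insert U: U > P → go right; U < Z → go left; U < V → go left; U > Q → go right; U > T → go right. Place as right child of T.
Insert R: R > P → go right; R < Z → go left; R < V → go left; R > Q → go right; R < T → go left. Place as left child of T.
Insert S: S > P → go right; S < Z → go left; S < V → go left; S > Q → go right; S < T → go left; S > R → go right. Place as right child of R.

Z's parent is P; the other child of P is I.

I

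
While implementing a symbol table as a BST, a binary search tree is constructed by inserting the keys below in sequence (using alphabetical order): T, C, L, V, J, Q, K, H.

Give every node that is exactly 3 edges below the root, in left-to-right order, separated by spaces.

J Q

T: root
C: left child of T (depth 1)
L: right child of C (depth 2)
V: right child of T (depth 1)
J: left child of L (depth 3)
Q: right child of L (depth 3)
K: right child of J (depth 4)
H: left child of J (depth 4)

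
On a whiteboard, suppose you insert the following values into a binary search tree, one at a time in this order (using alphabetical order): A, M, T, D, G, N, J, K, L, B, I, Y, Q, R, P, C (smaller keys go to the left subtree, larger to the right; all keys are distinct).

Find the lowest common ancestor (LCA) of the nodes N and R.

N

Resulting structure (node: left, right):
  A: L=–, R=M
  M: L=D, R=T
  T: L=N, R=Y
  D: L=B, R=G
  G: L=–, R=J
  N: L=–, R=Q
  J: L=I, R=K
  K: L=–, R=L
  L: L=–, R=–
  B: L=–, R=C
  I: L=–, R=–
  Y: L=–, R=–
  Q: L=P, R=R
  R: L=–, R=–
  P: L=–, R=–
  C: L=–, R=–

Path to N: A → M → T → N
Path to R: A → M → T → N → Q → R
N lies on both paths and is an ancestor of the other node.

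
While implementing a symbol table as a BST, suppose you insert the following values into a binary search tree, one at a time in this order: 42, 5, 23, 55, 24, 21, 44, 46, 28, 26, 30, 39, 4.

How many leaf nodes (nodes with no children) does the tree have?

5

42: root
5: left child of 42 (depth 1)
23: right child of 5 (depth 2)
55: right child of 42 (depth 1)
24: right child of 23 (depth 3)
21: left child of 23 (depth 3)
44: left child of 55 (depth 2)
46: right child of 44 (depth 3)
28: right child of 24 (depth 4)
26: left child of 28 (depth 5)
30: right child of 28 (depth 5)
39: right child of 30 (depth 6)
4: left child of 5 (depth 2)

Leaves: 4, 21, 26, 39, 46 — 5 in total.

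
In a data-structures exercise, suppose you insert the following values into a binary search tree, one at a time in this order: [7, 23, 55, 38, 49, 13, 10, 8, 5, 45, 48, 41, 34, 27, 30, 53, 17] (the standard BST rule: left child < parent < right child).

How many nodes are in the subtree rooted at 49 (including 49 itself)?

5

Resulting structure (node: left, right):
  7: L=5, R=23
  23: L=13, R=55
  55: L=38, R=–
  38: L=34, R=49
  49: L=45, R=53
  13: L=10, R=17
  10: L=8, R=–
  8: L=–, R=–
  5: L=–, R=–
  45: L=41, R=48
  48: L=–, R=–
  41: L=–, R=–
  34: L=27, R=–
  27: L=–, R=30
  30: L=–, R=–
  53: L=–, R=–
  17: L=–, R=–

Subtree rooted at 49 contains: 49, 45, 41, 48, 53 — 5 nodes.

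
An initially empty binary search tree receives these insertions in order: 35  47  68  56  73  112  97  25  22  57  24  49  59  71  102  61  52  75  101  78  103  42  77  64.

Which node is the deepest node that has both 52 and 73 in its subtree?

35: root
47: right child of 35 (depth 1)
68: right child of 47 (depth 2)
56: left child of 68 (depth 3)
73: right child of 68 (depth 3)
112: right child of 73 (depth 4)
97: left child of 112 (depth 5)
25: left child of 35 (depth 1)
22: left child of 25 (depth 2)
57: right child of 56 (depth 4)
24: right child of 22 (depth 3)
49: left child of 56 (depth 4)
59: right child of 57 (depth 5)
71: left child of 73 (depth 4)
102: right child of 97 (depth 6)
61: right child of 59 (depth 6)
52: right child of 49 (depth 5)
75: left child of 97 (depth 6)
101: left child of 102 (depth 7)
78: right child of 75 (depth 7)
103: right child of 102 (depth 7)
42: left child of 47 (depth 2)
77: left child of 78 (depth 8)
64: right child of 61 (depth 7)

Path to 52: 35 → 47 → 68 → 56 → 49 → 52
Path to 73: 35 → 47 → 68 → 73
The paths share a prefix ending at 68, then split left and right.

68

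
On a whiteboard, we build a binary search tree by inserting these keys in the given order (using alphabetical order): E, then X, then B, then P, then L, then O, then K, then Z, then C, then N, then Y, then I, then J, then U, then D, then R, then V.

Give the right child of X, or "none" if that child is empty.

Z

E: root
X: right child of E (depth 1)
B: left child of E (depth 1)
P: left child of X (depth 2)
L: left child of P (depth 3)
O: right child of L (depth 4)
K: left child of L (depth 4)
Z: right child of X (depth 2)
C: right child of B (depth 2)
N: left child of O (depth 5)
Y: left child of Z (depth 3)
I: left child of K (depth 5)
J: right child of I (depth 6)
U: right child of P (depth 3)
D: right child of C (depth 3)
R: left child of U (depth 4)
V: right child of U (depth 4)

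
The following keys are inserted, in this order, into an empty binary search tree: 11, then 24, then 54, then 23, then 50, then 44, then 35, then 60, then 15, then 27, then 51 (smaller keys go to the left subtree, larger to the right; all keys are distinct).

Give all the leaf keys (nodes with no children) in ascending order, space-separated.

11: root
24: right child of 11 (depth 1)
54: right child of 24 (depth 2)
23: left child of 24 (depth 2)
50: left child of 54 (depth 3)
44: left child of 50 (depth 4)
35: left child of 44 (depth 5)
60: right child of 54 (depth 3)
15: left child of 23 (depth 3)
27: left child of 35 (depth 6)
51: right child of 50 (depth 4)

15 27 51 60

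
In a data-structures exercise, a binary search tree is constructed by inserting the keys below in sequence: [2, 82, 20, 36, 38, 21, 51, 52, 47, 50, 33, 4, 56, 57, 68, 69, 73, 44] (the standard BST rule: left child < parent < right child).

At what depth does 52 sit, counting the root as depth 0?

Resulting structure (node: left, right):
  2: L=–, R=82
  82: L=20, R=–
  20: L=4, R=36
  36: L=21, R=38
  38: L=–, R=51
  21: L=–, R=33
  51: L=47, R=52
  52: L=–, R=56
  47: L=44, R=50
  50: L=–, R=–
  33: L=–, R=–
  4: L=–, R=–
  56: L=–, R=57
  57: L=–, R=68
  68: L=–, R=69
  69: L=–, R=73
  73: L=–, R=–
  44: L=–, R=–

Path to 52: 2 → 82 → 20 → 36 → 38 → 51 → 52, which is 6 edges.

6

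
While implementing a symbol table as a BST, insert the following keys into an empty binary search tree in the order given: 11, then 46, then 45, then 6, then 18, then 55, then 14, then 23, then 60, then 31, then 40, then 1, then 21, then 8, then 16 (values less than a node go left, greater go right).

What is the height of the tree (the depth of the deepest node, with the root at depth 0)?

11: root
46: right child of 11 (depth 1)
45: left child of 46 (depth 2)
6: left child of 11 (depth 1)
18: left child of 45 (depth 3)
55: right child of 46 (depth 2)
14: left child of 18 (depth 4)
23: right child of 18 (depth 4)
60: right child of 55 (depth 3)
31: right child of 23 (depth 5)
40: right child of 31 (depth 6)
1: left child of 6 (depth 2)
21: left child of 23 (depth 5)
8: right child of 6 (depth 2)
16: right child of 14 (depth 5)

The deepest node is 40 at depth 6.

6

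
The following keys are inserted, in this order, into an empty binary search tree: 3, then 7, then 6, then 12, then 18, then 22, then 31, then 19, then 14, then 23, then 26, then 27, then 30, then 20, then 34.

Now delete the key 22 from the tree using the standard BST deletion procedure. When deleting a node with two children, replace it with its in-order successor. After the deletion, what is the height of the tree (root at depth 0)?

8

Resulting structure (node: left, right):
  3: L=–, R=7
  7: L=6, R=12
  6: L=–, R=–
  12: L=–, R=18
  18: L=14, R=22
  22: L=19, R=31
  31: L=23, R=34
  19: L=–, R=20
  14: L=–, R=–
  23: L=–, R=26
  26: L=–, R=27
  27: L=–, R=30
  30: L=–, R=–
  20: L=–, R=–
  34: L=–, R=–

Delete 22 (two children — replace with in-order successor).
After deletion, deepest node is 30 at depth 8.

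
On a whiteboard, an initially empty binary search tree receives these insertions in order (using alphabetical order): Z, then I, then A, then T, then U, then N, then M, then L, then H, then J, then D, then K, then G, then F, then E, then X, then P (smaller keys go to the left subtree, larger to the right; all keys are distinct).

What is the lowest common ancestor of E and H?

Z: root
I: left child of Z (depth 1)
A: left child of I (depth 2)
T: right child of I (depth 2)
U: right child of T (depth 3)
N: left child of T (depth 3)
M: left child of N (depth 4)
L: left child of M (depth 5)
H: right child of A (depth 3)
J: left child of L (depth 6)
D: left child of H (depth 4)
K: right child of J (depth 7)
G: right child of D (depth 5)
F: left child of G (depth 6)
E: left child of F (depth 7)
X: right child of U (depth 4)
P: right child of N (depth 4)

Path to E: Z → I → A → H → D → G → F → E
Path to H: Z → I → A → H
H lies on both paths and is an ancestor of the other node.

H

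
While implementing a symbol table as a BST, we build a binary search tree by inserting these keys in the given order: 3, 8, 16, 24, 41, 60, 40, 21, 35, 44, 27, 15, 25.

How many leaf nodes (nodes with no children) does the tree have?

3: root
8: right child of 3 (depth 1)
16: right child of 8 (depth 2)
24: right child of 16 (depth 3)
41: right child of 24 (depth 4)
60: right child of 41 (depth 5)
40: left child of 41 (depth 5)
21: left child of 24 (depth 4)
35: left child of 40 (depth 6)
44: left child of 60 (depth 6)
27: left child of 35 (depth 7)
15: left child of 16 (depth 3)
25: left child of 27 (depth 8)

Leaves: 15, 21, 25, 44 — 4 in total.

4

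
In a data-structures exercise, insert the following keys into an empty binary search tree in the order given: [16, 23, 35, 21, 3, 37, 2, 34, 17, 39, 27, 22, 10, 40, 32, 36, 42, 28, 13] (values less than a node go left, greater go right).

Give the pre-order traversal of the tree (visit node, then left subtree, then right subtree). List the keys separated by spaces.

16: root
23: right child of 16 (depth 1)
35: right child of 23 (depth 2)
21: left child of 23 (depth 2)
3: left child of 16 (depth 1)
37: right child of 35 (depth 3)
2: left child of 3 (depth 2)
34: left child of 35 (depth 3)
17: left child of 21 (depth 3)
39: right child of 37 (depth 4)
27: left child of 34 (depth 4)
22: right child of 21 (depth 3)
10: right child of 3 (depth 2)
40: right child of 39 (depth 5)
32: right child of 27 (depth 5)
36: left child of 37 (depth 4)
42: right child of 40 (depth 6)
28: left child of 32 (depth 6)
13: right child of 10 (depth 3)

16 3 2 10 13 23 21 17 22 35 34 27 32 28 37 36 39 40 42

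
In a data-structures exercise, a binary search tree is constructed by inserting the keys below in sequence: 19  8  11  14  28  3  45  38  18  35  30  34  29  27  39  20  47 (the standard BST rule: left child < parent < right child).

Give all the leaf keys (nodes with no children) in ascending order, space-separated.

19: root
8: left child of 19 (depth 1)
11: right child of 8 (depth 2)
14: right child of 11 (depth 3)
28: right child of 19 (depth 1)
3: left child of 8 (depth 2)
45: right child of 28 (depth 2)
38: left child of 45 (depth 3)
18: right child of 14 (depth 4)
35: left child of 38 (depth 4)
30: left child of 35 (depth 5)
34: right child of 30 (depth 6)
29: left child of 30 (depth 6)
27: left child of 28 (depth 2)
39: right child of 38 (depth 4)
20: left child of 27 (depth 3)
47: right child of 45 (depth 3)

3 18 20 29 34 39 47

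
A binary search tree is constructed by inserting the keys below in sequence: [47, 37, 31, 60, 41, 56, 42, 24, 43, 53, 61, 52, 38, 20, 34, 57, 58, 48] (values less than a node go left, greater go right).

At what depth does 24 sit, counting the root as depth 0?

3

Resulting structure (node: left, right):
  47: L=37, R=60
  37: L=31, R=41
  31: L=24, R=34
  60: L=56, R=61
  41: L=38, R=42
  56: L=53, R=57
  42: L=–, R=43
  24: L=20, R=–
  43: L=–, R=–
  53: L=52, R=–
  61: L=–, R=–
  52: L=48, R=–
  38: L=–, R=–
  20: L=–, R=–
  34: L=–, R=–
  57: L=–, R=58
  58: L=–, R=–
  48: L=–, R=–

Path to 24: 47 → 37 → 31 → 24, which is 3 edges.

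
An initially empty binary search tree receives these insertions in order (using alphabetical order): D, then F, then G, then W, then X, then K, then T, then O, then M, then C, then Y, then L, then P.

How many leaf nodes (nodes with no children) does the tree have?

Insert D: tree is empty, so D becomes the root.
Insert F: F > D → go right. Place as right child of D.
Insert G: G > D → go right; G > F → go right. Place as right child of F.
Insert W: W > D → go right; W > F → go right; W > G → go right. Place as right child of G.
Insert X: X > D → go right; X > F → go right; X > G → go right; X > W → go right. Place as right child of W.
Insert K: K > D → go right; K > F → go right; K > G → go right; K < W → go left. Place as left child of W.
Insert T: T > D → go right; T > F → go right; T > G → go right; T < W → go left; T > K → go right. Place as right child of K.
Insert O: O > D → go right; O > F → go right; O > G → go right; O < W → go left; O > K → go right; O < T → go left. Place as left child of T.
Insert M: M > D → go right; M > F → go right; M > G → go right; M < W → go left; M > K → go right; M < T → go left; M < O → go left. Place as left child of O.
Insert C: C < D → go left. Place as left child of D.
Insert Y: Y > D → go right; Y > F → go right; Y > G → go right; Y > W → go right; Y > X → go right. Place as right child of X.
Insert L: L > D → go right; L > F → go right; L > G → go right; L < W → go left; L > K → go right; L < T → go left; L < O → go left; L < M → go left. Place as left child of M.
Insert P: P > D → go right; P > F → go right; P > G → go right; P < W → go left; P > K → go right; P < T → go left; P > O → go right. Place as right child of O.

Leaves: C, L, P, Y — 4 in total.

4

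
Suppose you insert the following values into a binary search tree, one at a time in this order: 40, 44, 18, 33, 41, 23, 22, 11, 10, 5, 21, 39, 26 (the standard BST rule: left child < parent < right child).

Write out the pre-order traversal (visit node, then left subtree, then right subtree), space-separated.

Resulting structure (node: left, right):
  40: L=18, R=44
  44: L=41, R=–
  18: L=11, R=33
  33: L=23, R=39
  41: L=–, R=–
  23: L=22, R=26
  22: L=21, R=–
  11: L=10, R=–
  10: L=5, R=–
  5: L=–, R=–
  21: L=–, R=–
  39: L=–, R=–
  26: L=–, R=–

40 18 11 10 5 33 23 22 21 26 39 44 41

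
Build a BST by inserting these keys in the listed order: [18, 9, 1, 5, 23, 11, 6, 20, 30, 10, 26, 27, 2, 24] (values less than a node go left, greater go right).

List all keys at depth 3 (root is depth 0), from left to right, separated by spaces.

5 10 26

18: root
9: left child of 18 (depth 1)
1: left child of 9 (depth 2)
5: right child of 1 (depth 3)
23: right child of 18 (depth 1)
11: right child of 9 (depth 2)
6: right child of 5 (depth 4)
20: left child of 23 (depth 2)
30: right child of 23 (depth 2)
10: left child of 11 (depth 3)
26: left child of 30 (depth 3)
27: right child of 26 (depth 4)
2: left child of 5 (depth 4)
24: left child of 26 (depth 4)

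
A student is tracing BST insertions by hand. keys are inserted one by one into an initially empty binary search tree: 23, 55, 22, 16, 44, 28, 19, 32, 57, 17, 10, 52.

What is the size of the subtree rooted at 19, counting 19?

23: root
55: right child of 23 (depth 1)
22: left child of 23 (depth 1)
16: left child of 22 (depth 2)
44: left child of 55 (depth 2)
28: left child of 44 (depth 3)
19: right child of 16 (depth 3)
32: right child of 28 (depth 4)
57: right child of 55 (depth 2)
17: left child of 19 (depth 4)
10: left child of 16 (depth 3)
52: right child of 44 (depth 3)

Subtree rooted at 19 contains: 19, 17 — 2 nodes.

2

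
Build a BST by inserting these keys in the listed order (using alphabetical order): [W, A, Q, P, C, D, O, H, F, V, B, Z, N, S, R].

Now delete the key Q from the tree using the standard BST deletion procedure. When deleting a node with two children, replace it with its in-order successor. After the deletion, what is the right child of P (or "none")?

W: root
A: left child of W (depth 1)
Q: right child of A (depth 2)
P: left child of Q (depth 3)
C: left child of P (depth 4)
D: right child of C (depth 5)
O: right child of D (depth 6)
H: left child of O (depth 7)
F: left child of H (depth 8)
V: right child of Q (depth 3)
B: left child of C (depth 5)
Z: right child of W (depth 1)
N: right child of H (depth 8)
S: left child of V (depth 4)
R: left child of S (depth 5)

Delete Q (two children — replace with in-order successor).
After deletion, P's right child: none.

none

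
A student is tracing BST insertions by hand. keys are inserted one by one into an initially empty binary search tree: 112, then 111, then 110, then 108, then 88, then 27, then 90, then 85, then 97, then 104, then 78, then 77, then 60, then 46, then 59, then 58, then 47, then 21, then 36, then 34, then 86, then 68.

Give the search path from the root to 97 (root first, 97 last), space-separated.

112 111 110 108 88 90 97

Insert 112: tree is empty, so 112 becomes the root.
Insert 111: 111 < 112 → go left. Place as left child of 112.
Insert 110: 110 < 112 → go left; 110 < 111 → go left. Place as left child of 111.
Insert 108: 108 < 112 → go left; 108 < 111 → go left; 108 < 110 → go left. Place as left child of 110.
Insert 88: 88 < 112 → go left; 88 < 111 → go left; 88 < 110 → go left; 88 < 108 → go left. Place as left child of 108.
Insert 27: 27 < 112 → go left; 27 < 111 → go left; 27 < 110 → go left; 27 < 108 → go left; 27 < 88 → go left. Place as left child of 88.
Insert 90: 90 < 112 → go left; 90 < 111 → go left; 90 < 110 → go left; 90 < 108 → go left; 90 > 88 → go right. Place as right child of 88.
Insert 85: 85 < 112 → go left; 85 < 111 → go left; 85 < 110 → go left; 85 < 108 → go left; 85 < 88 → go left; 85 > 27 → go right. Place as right child of 27.
Insert 97: 97 < 112 → go left; 97 < 111 → go left; 97 < 110 → go left; 97 < 108 → go left; 97 > 88 → go right; 97 > 90 → go right. Place as right child of 90.
Insert 104: 104 < 112 → go left; 104 < 111 → go left; 104 < 110 → go left; 104 < 108 → go left; 104 > 88 → go right; 104 > 90 → go right; 104 > 97 → go right. Place as right child of 97.
Insert 78: 78 < 112 → go left; 78 < 111 → go left; 78 < 110 → go left; 78 < 108 → go left; 78 < 88 → go left; 78 > 27 → go right; 78 < 85 → go left. Place as left child of 85.
Insert 77: 77 < 112 → go left; 77 < 111 → go left; 77 < 110 → go left; 77 < 108 → go left; 77 < 88 → go left; 77 > 27 → go right; 77 < 85 → go left; 77 < 78 → go left. Place as left child of 78.
Insert 60: 60 < 112 → go left; 60 < 111 → go left; 60 < 110 → go left; 60 < 108 → go left; 60 < 88 → go left; 60 > 27 → go right; 60 < 85 → go left; 60 < 78 → go left; 60 < 77 → go left. Place as left child of 77.
Insert 46: 46 < 112 → go left; 46 < 111 → go left; 46 < 110 → go left; 46 < 108 → go left; 46 < 88 → go left; 46 > 27 → go right; 46 < 85 → go left; 46 < 78 → go left; 46 < 77 → go left; 46 < 60 → go left. Place as left child of 60.
Insert 59: 59 < 112 → go left; 59 < 111 → go left; 59 < 110 → go left; 59 < 108 → go left; 59 < 88 → go left; 59 > 27 → go right; 59 < 85 → go left; 59 < 78 → go left; 59 < 77 → go left; 59 < 60 → go left; 59 > 46 → go right. Place as right child of 46.
Insert 58: 58 < 112 → go left; 58 < 111 → go left; 58 < 110 → go left; 58 < 108 → go left; 58 < 88 → go left; 58 > 27 → go right; 58 < 85 → go left; 58 < 78 → go left; 58 < 77 → go left; 58 < 60 → go left; 58 > 46 → go right; 58 < 59 → go left. Place as left child of 59.
Insert 47: 47 < 112 → go left; 47 < 111 → go left; 47 < 110 → go left; 47 < 108 → go left; 47 < 88 → go left; 47 > 27 → go right; 47 < 85 → go left; 47 < 78 → go left; 47 < 77 → go left; 47 < 60 → go left; 47 > 46 → go right; 47 < 59 → go left; 47 < 58 → go left. Place as left child of 58.
Insert 21: 21 < 112 → go left; 21 < 111 → go left; 21 < 110 → go left; 21 < 108 → go left; 21 < 88 → go left; 21 < 27 → go left. Place as left child of 27.
Insert 36: 36 < 112 → go left; 36 < 111 → go left; 36 < 110 → go left; 36 < 108 → go left; 36 < 88 → go left; 36 > 27 → go right; 36 < 85 → go left; 36 < 78 → go left; 36 < 77 → go left; 36 < 60 → go left; 36 < 46 → go left. Place as left child of 46.
Insert 34: 34 < 112 → go left; 34 < 111 → go left; 34 < 110 → go left; 34 < 108 → go left; 34 < 88 → go left; 34 > 27 → go right; 34 < 85 → go left; 34 < 78 → go left; 34 < 77 → go left; 34 < 60 → go left; 34 < 46 → go left; 34 < 36 → go left. Place as left child of 36.
Insert 86: 86 < 112 → go left; 86 < 111 → go left; 86 < 110 → go left; 86 < 108 → go left; 86 < 88 → go left; 86 > 27 → go right; 86 > 85 → go right. Place as right child of 85.
Insert 68: 68 < 112 → go left; 68 < 111 → go left; 68 < 110 → go left; 68 < 108 → go left; 68 < 88 → go left; 68 > 27 → go right; 68 < 85 → go left; 68 < 78 → go left; 68 < 77 → go left; 68 > 60 → go right. Place as right child of 60.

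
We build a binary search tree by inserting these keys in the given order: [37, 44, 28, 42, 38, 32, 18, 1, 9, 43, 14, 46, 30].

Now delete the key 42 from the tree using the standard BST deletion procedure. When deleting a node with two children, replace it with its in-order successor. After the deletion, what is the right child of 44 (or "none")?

46

Insert 37: tree is empty, so 37 becomes the root.
Insert 44: 44 > 37 → go right. Place as right child of 37.
Insert 28: 28 < 37 → go left. Place as left child of 37.
Insert 42: 42 > 37 → go right; 42 < 44 → go left. Place as left child of 44.
Insert 38: 38 > 37 → go right; 38 < 44 → go left; 38 < 42 → go left. Place as left child of 42.
Insert 32: 32 < 37 → go left; 32 > 28 → go right. Place as right child of 28.
Insert 18: 18 < 37 → go left; 18 < 28 → go left. Place as left child of 28.
Insert 1: 1 < 37 → go left; 1 < 28 → go left; 1 < 18 → go left. Place as left child of 18.
Insert 9: 9 < 37 → go left; 9 < 28 → go left; 9 < 18 → go left; 9 > 1 → go right. Place as right child of 1.
Insert 43: 43 > 37 → go right; 43 < 44 → go left; 43 > 42 → go right. Place as right child of 42.
Insert 14: 14 < 37 → go left; 14 < 28 → go left; 14 < 18 → go left; 14 > 1 → go right; 14 > 9 → go right. Place as right child of 9.
Insert 46: 46 > 37 → go right; 46 > 44 → go right. Place as right child of 44.
Insert 30: 30 < 37 → go left; 30 > 28 → go right; 30 < 32 → go left. Place as left child of 32.

Delete 42 (two children — replace with in-order successor).
After deletion, 44's right child: 46.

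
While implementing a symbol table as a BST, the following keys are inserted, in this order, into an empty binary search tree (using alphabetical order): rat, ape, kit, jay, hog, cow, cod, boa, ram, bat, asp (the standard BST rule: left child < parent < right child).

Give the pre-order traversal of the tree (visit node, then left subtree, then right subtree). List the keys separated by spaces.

rat ape kit jay hog cow cod boa bat asp ram

rat: root
ape: left child of rat (depth 1)
kit: right child of ape (depth 2)
jay: left child of kit (depth 3)
hog: left child of jay (depth 4)
cow: left child of hog (depth 5)
cod: left child of cow (depth 6)
boa: left child of cod (depth 7)
ram: right child of kit (depth 3)
bat: left child of boa (depth 8)
asp: left child of bat (depth 9)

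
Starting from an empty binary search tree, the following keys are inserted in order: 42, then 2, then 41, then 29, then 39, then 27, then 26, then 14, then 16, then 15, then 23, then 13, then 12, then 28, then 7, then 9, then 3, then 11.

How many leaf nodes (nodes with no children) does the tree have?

Insert 42: tree is empty, so 42 becomes the root.
Insert 2: 2 < 42 → go left. Place as left child of 42.
Insert 41: 41 < 42 → go left; 41 > 2 → go right. Place as right child of 2.
Insert 29: 29 < 42 → go left; 29 > 2 → go right; 29 < 41 → go left. Place as left child of 41.
Insert 39: 39 < 42 → go left; 39 > 2 → go right; 39 < 41 → go left; 39 > 29 → go right. Place as right child of 29.
Insert 27: 27 < 42 → go left; 27 > 2 → go right; 27 < 41 → go left; 27 < 29 → go left. Place as left child of 29.
Insert 26: 26 < 42 → go left; 26 > 2 → go right; 26 < 41 → go left; 26 < 29 → go left; 26 < 27 → go left. Place as left child of 27.
Insert 14: 14 < 42 → go left; 14 > 2 → go right; 14 < 41 → go left; 14 < 29 → go left; 14 < 27 → go left; 14 < 26 → go left. Place as left child of 26.
Insert 16: 16 < 42 → go left; 16 > 2 → go right; 16 < 41 → go left; 16 < 29 → go left; 16 < 27 → go left; 16 < 26 → go left; 16 > 14 → go right. Place as right child of 14.
Insert 15: 15 < 42 → go left; 15 > 2 → go right; 15 < 41 → go left; 15 < 29 → go left; 15 < 27 → go left; 15 < 26 → go left; 15 > 14 → go right; 15 < 16 → go left. Place as left child of 16.
Insert 23: 23 < 42 → go left; 23 > 2 → go right; 23 < 41 → go left; 23 < 29 → go left; 23 < 27 → go left; 23 < 26 → go left; 23 > 14 → go right; 23 > 16 → go right. Place as right child of 16.
Insert 13: 13 < 42 → go left; 13 > 2 → go right; 13 < 41 → go left; 13 < 29 → go left; 13 < 27 → go left; 13 < 26 → go left; 13 < 14 → go left. Place as left child of 14.
Insert 12: 12 < 42 → go left; 12 > 2 → go right; 12 < 41 → go left; 12 < 29 → go left; 12 < 27 → go left; 12 < 26 → go left; 12 < 14 → go left; 12 < 13 → go left. Place as left child of 13.
Insert 28: 28 < 42 → go left; 28 > 2 → go right; 28 < 41 → go left; 28 < 29 → go left; 28 > 27 → go right. Place as right child of 27.
Insert 7: 7 < 42 → go left; 7 > 2 → go right; 7 < 41 → go left; 7 < 29 → go left; 7 < 27 → go left; 7 < 26 → go left; 7 < 14 → go left; 7 < 13 → go left; 7 < 12 → go left. Place as left child of 12.
Insert 9: 9 < 42 → go left; 9 > 2 → go right; 9 < 41 → go left; 9 < 29 → go left; 9 < 27 → go left; 9 < 26 → go left; 9 < 14 → go left; 9 < 13 → go left; 9 < 12 → go left; 9 > 7 → go right. Place as right child of 7.
Insert 3: 3 < 42 → go left; 3 > 2 → go right; 3 < 41 → go left; 3 < 29 → go left; 3 < 27 → go left; 3 < 26 → go left; 3 < 14 → go left; 3 < 13 → go left; 3 < 12 → go left; 3 < 7 → go left. Place as left child of 7.
Insert 11: 11 < 42 → go left; 11 > 2 → go right; 11 < 41 → go left; 11 < 29 → go left; 11 < 27 → go left; 11 < 26 → go left; 11 < 14 → go left; 11 < 13 → go left; 11 < 12 → go left; 11 > 7 → go right; 11 > 9 → go right. Place as right child of 9.

Leaves: 3, 11, 15, 23, 28, 39 — 6 in total.

6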